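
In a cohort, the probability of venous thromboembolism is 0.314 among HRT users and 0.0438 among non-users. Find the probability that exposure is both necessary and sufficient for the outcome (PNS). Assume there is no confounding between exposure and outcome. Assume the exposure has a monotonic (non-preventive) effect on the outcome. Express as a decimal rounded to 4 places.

Let p₁ = 0.314, p₀ = 0.0438.
Under exogeneity and monotonicity, PNS = p₁ − p₀.
PNS = 0.314 − 0.0438 = 0.2702

PNS ≈ 0.2702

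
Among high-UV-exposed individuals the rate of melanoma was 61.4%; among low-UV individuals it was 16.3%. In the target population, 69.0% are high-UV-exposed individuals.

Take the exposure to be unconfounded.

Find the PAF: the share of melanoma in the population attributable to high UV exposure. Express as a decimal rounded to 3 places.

PAF ≈ 0.656

p₁ = 0.614, p₀ = 0.163.
Overall risk P(Y=1) = π·p₁ + (1−π)·p₀ = 0.69×0.614 + 0.31×0.163 = 0.47419.
Under exogeneity, PAF = [P(Y=1) − p₀] / P(Y=1).
PAF = (0.47419 − 0.163) / 0.47419 ≈ 0.6563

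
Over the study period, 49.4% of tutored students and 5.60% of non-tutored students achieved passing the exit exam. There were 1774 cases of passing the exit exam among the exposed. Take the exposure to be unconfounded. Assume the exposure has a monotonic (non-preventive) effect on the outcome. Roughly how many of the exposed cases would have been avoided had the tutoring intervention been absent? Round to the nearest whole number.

about 1573 cases

p₁ = 0.494, p₀ = 0.056.
PN = (p₁ − p₀)/p₁ = (0.494 − 0.056) / 0.494 ≈ 0.88664.
Attributable cases ≈ PN × (exposed cases) = 0.88664 × 1774 ≈ 1572.90.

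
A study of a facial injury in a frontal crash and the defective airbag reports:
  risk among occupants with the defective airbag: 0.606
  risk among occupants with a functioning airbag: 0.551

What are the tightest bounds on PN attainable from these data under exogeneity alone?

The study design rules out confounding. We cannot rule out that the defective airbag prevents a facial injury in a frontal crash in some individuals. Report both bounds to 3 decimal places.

0.091 ≤ PN ≤ 0.741

Let p₁ = 0.606, p₀ = 0.551.
Under exogeneity alone the bounds on PN are max{0,(p₁−p₀)/p₁} ≤ PN ≤ min{1,(1−p₀)/p₁}.
  lower = (p₁ − p₀)/p₁ = 0.055 / 0.606 ≈ 0.0908
  upper = min{1, (1 − p₀)/p₁} = 0.449 / 0.606 ≈ 0.7409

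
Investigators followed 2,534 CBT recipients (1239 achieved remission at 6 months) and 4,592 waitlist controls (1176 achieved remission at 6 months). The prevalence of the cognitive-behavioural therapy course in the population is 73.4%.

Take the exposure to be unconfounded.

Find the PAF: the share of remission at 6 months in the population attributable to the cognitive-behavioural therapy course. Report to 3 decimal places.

p₁ = P(outcome | exposed) = 1239/2534 = 0.48895
p₀ = P(outcome | unexposed) = 1176/4592 = 0.2561
Overall risk P(Y=1) = π·p₁ + (1−π)·p₀ = 0.734×0.48895 + 0.266×0.2561 = 0.42701.
Under exogeneity, PAF = [P(Y=1) − p₀] / P(Y=1).
PAF = (0.42701 − 0.2561) / 0.42701 ≈ 0.4003

PAF ≈ 0.400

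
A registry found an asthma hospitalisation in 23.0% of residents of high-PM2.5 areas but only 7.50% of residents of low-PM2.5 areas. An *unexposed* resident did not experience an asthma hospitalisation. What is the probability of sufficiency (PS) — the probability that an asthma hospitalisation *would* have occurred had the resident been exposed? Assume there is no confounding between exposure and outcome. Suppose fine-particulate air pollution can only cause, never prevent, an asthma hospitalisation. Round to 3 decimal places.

p₁ = 0.23, p₀ = 0.075.
Under exogeneity and monotonicity, PS = (p₁ − p₀) / (1 − p₀).
PS = (0.23 − 0.075) / (1 − 0.075) = 0.155 / 0.925 ≈ 0.1676

PS ≈ 0.168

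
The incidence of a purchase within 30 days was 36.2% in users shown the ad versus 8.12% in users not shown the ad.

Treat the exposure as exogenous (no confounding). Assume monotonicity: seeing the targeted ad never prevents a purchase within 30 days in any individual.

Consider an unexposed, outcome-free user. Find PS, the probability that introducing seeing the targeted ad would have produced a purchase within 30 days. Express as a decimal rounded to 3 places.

p₁ = 0.362, p₀ = 0.0812.
Under exogeneity and monotonicity, PS = (p₁ − p₀) / (1 − p₀).
PS = (0.362 − 0.0812) / (1 − 0.0812) = 0.2808 / 0.9188 ≈ 0.3056

PS ≈ 0.306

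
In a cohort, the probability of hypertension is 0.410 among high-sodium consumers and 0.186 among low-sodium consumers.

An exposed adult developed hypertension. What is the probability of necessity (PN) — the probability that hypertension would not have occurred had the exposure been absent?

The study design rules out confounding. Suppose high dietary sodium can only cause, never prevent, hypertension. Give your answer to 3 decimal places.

Let p₁ = 0.41, p₀ = 0.186.
Under exogeneity and monotonicity, PN = (p₁ − p₀) / p₁.
PN = (0.41 − 0.186) / 0.41 = 0.224 / 0.41 ≈ 0.5463

PN ≈ 0.546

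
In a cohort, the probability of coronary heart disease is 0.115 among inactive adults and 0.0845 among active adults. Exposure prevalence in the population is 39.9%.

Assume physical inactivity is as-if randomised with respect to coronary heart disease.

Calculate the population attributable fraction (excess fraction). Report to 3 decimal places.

PAF ≈ 0.126

Let p₁ = 0.115, p₀ = 0.0845.
Overall risk P(Y=1) = π·p₁ + (1−π)·p₀ = 0.399×0.115 + 0.601×0.0845 = 0.096669.
Under exogeneity, PAF = [P(Y=1) − p₀] / P(Y=1).
PAF = (0.096669 − 0.0845) / 0.096669 ≈ 0.1259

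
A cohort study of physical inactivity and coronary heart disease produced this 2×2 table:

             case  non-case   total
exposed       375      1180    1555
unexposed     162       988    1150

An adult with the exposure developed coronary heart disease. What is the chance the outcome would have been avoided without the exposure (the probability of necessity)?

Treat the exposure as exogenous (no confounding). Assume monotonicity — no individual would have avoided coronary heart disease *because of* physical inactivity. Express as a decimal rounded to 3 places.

PN ≈ 0.416

p₁ = P(outcome | exposed) = 375/1555 = 0.24116
p₀ = P(outcome | unexposed) = 162/1150 = 0.14087
Under exogeneity and monotonicity, PN = (p₁ − p₀)/p₁.
PN = (0.24116 − 0.14087) / 0.24116 ≈ 0.4159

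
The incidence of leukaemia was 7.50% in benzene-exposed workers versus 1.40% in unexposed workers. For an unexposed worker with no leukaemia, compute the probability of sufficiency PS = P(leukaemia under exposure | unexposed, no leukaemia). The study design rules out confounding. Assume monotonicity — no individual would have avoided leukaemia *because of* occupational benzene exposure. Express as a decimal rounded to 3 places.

p₁ = 0.075, p₀ = 0.014.
Under exogeneity and monotonicity, PS = (p₁ − p₀) / (1 − p₀).
PS = (0.075 − 0.014) / (1 − 0.014) = 0.061 / 0.986 ≈ 0.0619

PS ≈ 0.062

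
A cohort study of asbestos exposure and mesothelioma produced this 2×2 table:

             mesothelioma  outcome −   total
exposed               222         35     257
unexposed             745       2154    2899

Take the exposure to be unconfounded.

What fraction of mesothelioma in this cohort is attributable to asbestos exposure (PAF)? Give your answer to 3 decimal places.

p₁ = P(outcome | exposed) = 222/257 = 0.86381
p₀ = P(outcome | unexposed) = 745/2899 = 0.25699
Exposure prevalence π = 257/3156 = 0.081432; overall risk P(Y=1) = 0.3064.
Under exogeneity, PAF = [P(Y=1) − p₀]/P(Y=1).
PAF = (0.3064 − 0.25699) / 0.3064 ≈ 0.1613

PAF ≈ 0.161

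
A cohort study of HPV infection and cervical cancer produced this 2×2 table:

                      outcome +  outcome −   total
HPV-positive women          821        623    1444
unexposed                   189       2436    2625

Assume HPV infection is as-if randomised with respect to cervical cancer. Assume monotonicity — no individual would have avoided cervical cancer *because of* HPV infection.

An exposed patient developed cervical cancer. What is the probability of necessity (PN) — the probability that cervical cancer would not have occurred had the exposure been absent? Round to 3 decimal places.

p₁ = P(outcome | exposed) = 821/1444 = 0.56856
p₀ = P(outcome | unexposed) = 189/2625 = 0.072
Under exogeneity and monotonicity, PN = (p₁ − p₀)/p₁.
PN = (0.56856 − 0.072) / 0.56856 ≈ 0.8734

PN ≈ 0.873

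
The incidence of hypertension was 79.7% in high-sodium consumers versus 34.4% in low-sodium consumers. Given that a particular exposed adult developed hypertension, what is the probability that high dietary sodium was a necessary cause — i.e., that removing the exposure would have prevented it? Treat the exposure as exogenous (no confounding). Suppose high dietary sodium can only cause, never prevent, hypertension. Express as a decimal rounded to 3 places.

p₁ = 0.797, p₀ = 0.344.
Under exogeneity and monotonicity, PN = (p₁ − p₀) / p₁.
PN = (0.797 − 0.344) / 0.797 = 0.453 / 0.797 ≈ 0.5684

PN ≈ 0.568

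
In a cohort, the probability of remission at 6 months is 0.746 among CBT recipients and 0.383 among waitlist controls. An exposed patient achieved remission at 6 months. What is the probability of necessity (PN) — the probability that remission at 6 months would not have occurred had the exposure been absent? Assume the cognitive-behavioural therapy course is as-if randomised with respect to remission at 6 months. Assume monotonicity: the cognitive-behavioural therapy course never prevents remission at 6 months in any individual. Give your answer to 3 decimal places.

Let p₁ = 0.746, p₀ = 0.383.
Under exogeneity and monotonicity, PN = (p₁ − p₀) / p₁.
PN = (0.746 − 0.383) / 0.746 = 0.363 / 0.746 ≈ 0.4866

PN ≈ 0.487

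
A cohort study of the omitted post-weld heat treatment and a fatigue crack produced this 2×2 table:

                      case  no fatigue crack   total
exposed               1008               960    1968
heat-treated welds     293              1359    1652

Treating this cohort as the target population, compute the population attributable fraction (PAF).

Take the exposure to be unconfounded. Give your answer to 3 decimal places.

PAF ≈ 0.506

p₁ = P(outcome | exposed) = 1008/1968 = 0.5122
p₀ = P(outcome | unexposed) = 293/1652 = 0.17736
Exposure prevalence π = 1968/3620 = 0.54365; overall risk P(Y=1) = 0.35939.
Under exogeneity, PAF = [P(Y=1) − p₀]/P(Y=1).
PAF = (0.35939 − 0.17736) / 0.35939 ≈ 0.5065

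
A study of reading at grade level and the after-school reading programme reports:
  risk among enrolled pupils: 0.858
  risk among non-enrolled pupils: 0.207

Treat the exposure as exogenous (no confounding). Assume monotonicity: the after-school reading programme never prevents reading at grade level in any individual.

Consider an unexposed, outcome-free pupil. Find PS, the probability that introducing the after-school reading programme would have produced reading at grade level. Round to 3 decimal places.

Let p₁ = 0.858, p₀ = 0.207.
Under exogeneity and monotonicity, PS = (p₁ − p₀) / (1 − p₀).
PS = (0.858 − 0.207) / (1 − 0.207) = 0.651 / 0.793 ≈ 0.8209

PS ≈ 0.821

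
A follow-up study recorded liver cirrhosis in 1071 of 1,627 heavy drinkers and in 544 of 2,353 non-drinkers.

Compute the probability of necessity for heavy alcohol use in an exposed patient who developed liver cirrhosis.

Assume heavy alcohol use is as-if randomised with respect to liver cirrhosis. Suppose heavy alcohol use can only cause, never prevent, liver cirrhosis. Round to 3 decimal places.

PN ≈ 0.649

p₁ = P(outcome | exposed) = 1071/1627 = 0.65827
p₀ = P(outcome | unexposed) = 544/2353 = 0.23119
Under exogeneity and monotonicity, PN = (p₁ − p₀) / p₁.
PN = (0.65827 − 0.23119) / 0.65827 = 0.42707 / 0.65827 ≈ 0.6488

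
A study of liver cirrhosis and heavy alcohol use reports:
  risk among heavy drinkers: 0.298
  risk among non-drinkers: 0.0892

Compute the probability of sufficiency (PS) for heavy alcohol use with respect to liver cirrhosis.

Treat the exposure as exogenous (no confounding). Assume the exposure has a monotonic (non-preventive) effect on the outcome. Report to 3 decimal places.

PS ≈ 0.229

Let p₁ = 0.298, p₀ = 0.0892.
Under exogeneity and monotonicity, PS = (p₁ − p₀) / (1 − p₀).
PS = (0.298 − 0.0892) / (1 − 0.0892) = 0.2088 / 0.9108 ≈ 0.2292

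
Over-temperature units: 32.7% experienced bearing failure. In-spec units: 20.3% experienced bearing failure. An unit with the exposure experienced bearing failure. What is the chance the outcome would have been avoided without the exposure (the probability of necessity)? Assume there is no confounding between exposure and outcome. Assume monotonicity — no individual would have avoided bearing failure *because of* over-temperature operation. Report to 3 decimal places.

PN ≈ 0.379

p₁ = 0.327, p₀ = 0.203.
Under exogeneity and monotonicity, PN = (p₁ − p₀) / p₁.
PN = (0.327 − 0.203) / 0.327 = 0.124 / 0.327 ≈ 0.3792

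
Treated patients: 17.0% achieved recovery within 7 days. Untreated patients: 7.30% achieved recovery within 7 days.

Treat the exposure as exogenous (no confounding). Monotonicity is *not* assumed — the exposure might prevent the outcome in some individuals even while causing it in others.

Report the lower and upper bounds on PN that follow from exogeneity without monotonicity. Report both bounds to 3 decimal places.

0.571 ≤ PN ≤ 1.000

p₁ = 0.17, p₀ = 0.073.
Under exogeneity alone the bounds on PN are max{0,(p₁−p₀)/p₁} ≤ PN ≤ min{1,(1−p₀)/p₁}.
  lower = (p₁ − p₀)/p₁ = 0.097 / 0.17 ≈ 0.5706
  upper = min{1, (1 − p₀)/p₁} = 0.927 / 0.17 ≈ 5.4529 → capped at 1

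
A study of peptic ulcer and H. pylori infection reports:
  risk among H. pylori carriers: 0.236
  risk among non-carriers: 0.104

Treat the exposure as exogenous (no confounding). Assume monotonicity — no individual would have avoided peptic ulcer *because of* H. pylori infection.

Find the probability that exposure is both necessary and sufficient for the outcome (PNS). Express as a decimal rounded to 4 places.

PNS ≈ 0.1320

Let p₁ = 0.236, p₀ = 0.104.
Under exogeneity and monotonicity, PNS = p₁ − p₀.
PNS = 0.236 − 0.104 = 0.132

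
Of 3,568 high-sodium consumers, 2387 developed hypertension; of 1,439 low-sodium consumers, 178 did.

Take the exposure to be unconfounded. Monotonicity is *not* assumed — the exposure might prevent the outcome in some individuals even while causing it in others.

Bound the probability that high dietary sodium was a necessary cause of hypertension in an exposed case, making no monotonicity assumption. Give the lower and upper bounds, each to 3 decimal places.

0.815 ≤ PN ≤ 1.000

p₁ = P(outcome | exposed) = 2387/3568 = 0.669
p₀ = P(outcome | unexposed) = 178/1439 = 0.1237
Under exogeneity alone the bounds on PN are max{0,(p₁−p₀)/p₁} ≤ PN ≤ min{1,(1−p₀)/p₁}.
  lower = (p₁ − p₀)/p₁ = 0.54531 / 0.669 ≈ 0.8151
  upper = min{1, (1 − p₀)/p₁} = 0.8763 / 0.669 ≈ 1.3099 → capped at 1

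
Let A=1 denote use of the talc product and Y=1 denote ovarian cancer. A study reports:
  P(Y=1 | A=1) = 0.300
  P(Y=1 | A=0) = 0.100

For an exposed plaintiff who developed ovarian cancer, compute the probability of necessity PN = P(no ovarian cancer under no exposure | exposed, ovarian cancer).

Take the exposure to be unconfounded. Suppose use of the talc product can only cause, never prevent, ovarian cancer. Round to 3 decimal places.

PN ≈ 0.667

Let p₁ = 0.3, p₀ = 0.1.
Under exogeneity and monotonicity, PN = (p₁ − p₀) / p₁.
PN = (0.3 − 0.1) / 0.3 = 0.2 / 0.3 ≈ 0.6667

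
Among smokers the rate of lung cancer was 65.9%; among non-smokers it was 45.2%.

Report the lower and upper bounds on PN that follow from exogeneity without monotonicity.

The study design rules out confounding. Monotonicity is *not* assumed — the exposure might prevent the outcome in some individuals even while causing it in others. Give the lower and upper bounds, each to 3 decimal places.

p₁ = 0.659, p₀ = 0.452.
Under exogeneity alone the bounds on PN are max{0,(p₁−p₀)/p₁} ≤ PN ≤ min{1,(1−p₀)/p₁}.
  lower = (p₁ − p₀)/p₁ = 0.207 / 0.659 ≈ 0.3141
  upper = min{1, (1 − p₀)/p₁} = 0.548 / 0.659 ≈ 0.8316

0.314 ≤ PN ≤ 0.832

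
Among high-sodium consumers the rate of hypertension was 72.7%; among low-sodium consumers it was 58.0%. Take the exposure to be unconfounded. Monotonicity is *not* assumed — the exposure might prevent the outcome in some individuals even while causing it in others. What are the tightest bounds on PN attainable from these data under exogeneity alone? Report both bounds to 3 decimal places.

0.202 ≤ PN ≤ 0.578

p₁ = 0.727, p₀ = 0.58.
Under exogeneity alone the bounds on PN are max{0,(p₁−p₀)/p₁} ≤ PN ≤ min{1,(1−p₀)/p₁}.
  lower = (p₁ − p₀)/p₁ = 0.147 / 0.727 ≈ 0.2022
  upper = min{1, (1 − p₀)/p₁} = 0.42 / 0.727 ≈ 0.5777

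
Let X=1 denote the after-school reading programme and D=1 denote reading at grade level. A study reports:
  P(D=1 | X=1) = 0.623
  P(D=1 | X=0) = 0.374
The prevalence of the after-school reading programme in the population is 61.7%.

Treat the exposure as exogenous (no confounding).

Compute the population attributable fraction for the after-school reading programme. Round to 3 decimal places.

Let p₁ = 0.623, p₀ = 0.374.
Overall risk P(Y=1) = π·p₁ + (1−π)·p₀ = 0.617×0.623 + 0.383×0.374 = 0.52763.
Under exogeneity, PAF = [P(Y=1) − p₀] / P(Y=1).
PAF = (0.52763 − 0.374) / 0.52763 ≈ 0.2912

PAF ≈ 0.291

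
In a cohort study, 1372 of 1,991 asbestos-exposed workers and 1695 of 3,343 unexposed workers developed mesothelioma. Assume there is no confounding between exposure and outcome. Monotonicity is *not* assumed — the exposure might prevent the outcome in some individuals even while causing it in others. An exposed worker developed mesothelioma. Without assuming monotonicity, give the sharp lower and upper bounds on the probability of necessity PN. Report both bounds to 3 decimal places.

p₁ = P(outcome | exposed) = 1372/1991 = 0.6891
p₀ = P(outcome | unexposed) = 1695/3343 = 0.50703
Under exogeneity alone the bounds on PN are max{0,(p₁−p₀)/p₁} ≤ PN ≤ min{1,(1−p₀)/p₁}.
  lower = (p₁ − p₀)/p₁ = 0.18207 / 0.6891 ≈ 0.2642
  upper = min{1, (1 − p₀)/p₁} = 0.49297 / 0.6891 ≈ 0.7154

0.264 ≤ PN ≤ 0.715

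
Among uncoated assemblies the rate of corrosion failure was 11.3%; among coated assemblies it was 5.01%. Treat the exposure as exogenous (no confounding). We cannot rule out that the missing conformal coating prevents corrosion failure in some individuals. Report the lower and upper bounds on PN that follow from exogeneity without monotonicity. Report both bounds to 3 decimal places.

0.557 ≤ PN ≤ 1.000

p₁ = 0.113, p₀ = 0.0501.
Under exogeneity alone the bounds on PN are max{0,(p₁−p₀)/p₁} ≤ PN ≤ min{1,(1−p₀)/p₁}.
  lower = (p₁ − p₀)/p₁ = 0.0629 / 0.113 ≈ 0.5566
  upper = min{1, (1 − p₀)/p₁} = 0.9499 / 0.113 ≈ 8.4062 → capped at 1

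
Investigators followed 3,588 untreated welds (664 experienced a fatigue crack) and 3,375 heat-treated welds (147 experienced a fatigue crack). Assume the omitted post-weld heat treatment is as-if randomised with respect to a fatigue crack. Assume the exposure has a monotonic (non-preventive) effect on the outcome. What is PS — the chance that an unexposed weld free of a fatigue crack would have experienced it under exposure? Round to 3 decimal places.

PS ≈ 0.148

p₁ = P(outcome | exposed) = 664/3588 = 0.18506
p₀ = P(outcome | unexposed) = 147/3375 = 0.043556
Under exogeneity and monotonicity, PS = (p₁ − p₀) / (1 − p₀).
PS = (0.18506 − 0.043556) / (1 − 0.043556) = 0.14151 / 0.95644 ≈ 0.1479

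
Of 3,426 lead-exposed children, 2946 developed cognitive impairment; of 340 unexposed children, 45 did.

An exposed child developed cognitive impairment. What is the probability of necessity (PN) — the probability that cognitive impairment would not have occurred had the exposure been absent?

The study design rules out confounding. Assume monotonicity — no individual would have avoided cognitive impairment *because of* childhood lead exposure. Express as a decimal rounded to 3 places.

PN ≈ 0.846

p₁ = P(outcome | exposed) = 2946/3426 = 0.85989
p₀ = P(outcome | unexposed) = 45/340 = 0.13235
Under exogeneity and monotonicity, PN = (p₁ − p₀) / p₁.
PN = (0.85989 − 0.13235) / 0.85989 = 0.72754 / 0.85989 ≈ 0.8461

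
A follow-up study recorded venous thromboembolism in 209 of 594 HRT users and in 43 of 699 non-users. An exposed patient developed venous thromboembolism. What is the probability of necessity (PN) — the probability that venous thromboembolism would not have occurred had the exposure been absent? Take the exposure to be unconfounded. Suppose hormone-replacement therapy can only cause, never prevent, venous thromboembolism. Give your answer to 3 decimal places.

p₁ = P(outcome | exposed) = 209/594 = 0.35185
p₀ = P(outcome | unexposed) = 43/699 = 0.061516
Under exogeneity and monotonicity, PN = (p₁ − p₀) / p₁.
PN = (0.35185 − 0.061516) / 0.35185 = 0.29034 / 0.35185 ≈ 0.8252

PN ≈ 0.825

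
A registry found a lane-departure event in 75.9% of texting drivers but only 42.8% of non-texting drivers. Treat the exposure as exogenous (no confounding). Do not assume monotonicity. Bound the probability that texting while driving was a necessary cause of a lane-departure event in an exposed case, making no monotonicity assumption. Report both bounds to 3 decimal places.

0.436 ≤ PN ≤ 0.754

p₁ = 0.759, p₀ = 0.428.
Under exogeneity alone the bounds on PN are max{0,(p₁−p₀)/p₁} ≤ PN ≤ min{1,(1−p₀)/p₁}.
  lower = (p₁ − p₀)/p₁ = 0.331 / 0.759 ≈ 0.4361
  upper = min{1, (1 − p₀)/p₁} = 0.572 / 0.759 ≈ 0.7536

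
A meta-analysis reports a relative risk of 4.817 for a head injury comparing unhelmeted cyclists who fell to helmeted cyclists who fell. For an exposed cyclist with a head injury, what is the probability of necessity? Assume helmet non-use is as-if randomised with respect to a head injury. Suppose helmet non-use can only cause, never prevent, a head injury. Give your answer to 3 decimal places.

PN ≈ 0.792

Under exogeneity and monotonicity, PN = (RR − 1) / RR = 1 − 1/RR.
PN = (4.817 − 1) / 4.817 = 3.817 / 4.817 ≈ 0.7924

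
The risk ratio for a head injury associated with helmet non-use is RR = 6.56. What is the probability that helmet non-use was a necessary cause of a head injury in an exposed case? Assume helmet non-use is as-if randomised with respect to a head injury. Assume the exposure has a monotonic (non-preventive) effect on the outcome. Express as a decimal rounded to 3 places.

Under exogeneity and monotonicity, PN = (RR − 1) / RR = 1 − 1/RR.
PN = (6.56 − 1) / 6.56 = 5.56 / 6.56 ≈ 0.8476

PN ≈ 0.848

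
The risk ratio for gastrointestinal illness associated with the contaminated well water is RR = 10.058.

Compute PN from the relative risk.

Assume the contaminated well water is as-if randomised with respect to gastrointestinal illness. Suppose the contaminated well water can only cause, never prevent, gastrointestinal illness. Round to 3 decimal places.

PN ≈ 0.901

Under exogeneity and monotonicity, PN = (RR − 1) / RR = 1 − 1/RR.
PN = (10.058 − 1) / 10.058 = 9.058 / 10.058 ≈ 0.9006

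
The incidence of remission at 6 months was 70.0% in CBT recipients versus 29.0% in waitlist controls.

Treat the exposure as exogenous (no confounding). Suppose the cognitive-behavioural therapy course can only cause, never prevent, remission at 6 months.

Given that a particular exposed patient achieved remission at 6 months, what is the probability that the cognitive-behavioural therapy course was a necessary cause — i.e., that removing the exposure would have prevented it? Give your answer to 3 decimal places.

PN ≈ 0.586

p₁ = 0.7, p₀ = 0.29.
Under exogeneity and monotonicity, PN = (p₁ − p₀) / p₁.
PN = (0.7 − 0.29) / 0.7 = 0.41 / 0.7 ≈ 0.5857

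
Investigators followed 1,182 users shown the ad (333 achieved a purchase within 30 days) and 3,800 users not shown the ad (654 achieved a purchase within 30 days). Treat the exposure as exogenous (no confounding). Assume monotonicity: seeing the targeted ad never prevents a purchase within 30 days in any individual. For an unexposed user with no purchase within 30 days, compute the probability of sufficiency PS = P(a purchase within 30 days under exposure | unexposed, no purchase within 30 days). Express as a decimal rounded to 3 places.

p₁ = P(outcome | exposed) = 333/1182 = 0.28173
p₀ = P(outcome | unexposed) = 654/3800 = 0.17211
Under exogeneity and monotonicity, PS = (p₁ − p₀) / (1 − p₀).
PS = (0.28173 − 0.17211) / (1 − 0.17211) = 0.10962 / 0.82789 ≈ 0.1324

PS ≈ 0.132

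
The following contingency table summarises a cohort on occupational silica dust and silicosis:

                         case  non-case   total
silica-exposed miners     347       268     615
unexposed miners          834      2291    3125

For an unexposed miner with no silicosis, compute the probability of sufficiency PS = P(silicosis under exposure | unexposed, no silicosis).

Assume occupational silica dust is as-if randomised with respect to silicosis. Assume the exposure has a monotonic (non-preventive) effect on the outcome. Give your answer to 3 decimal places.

PS ≈ 0.406

p₁ = P(outcome | exposed) = 347/615 = 0.56423
p₀ = P(outcome | unexposed) = 834/3125 = 0.26688
Under exogeneity and monotonicity, PS = (p₁ − p₀)/(1 − p₀).
PS = (0.56423 − 0.26688) / 0.73312 ≈ 0.4056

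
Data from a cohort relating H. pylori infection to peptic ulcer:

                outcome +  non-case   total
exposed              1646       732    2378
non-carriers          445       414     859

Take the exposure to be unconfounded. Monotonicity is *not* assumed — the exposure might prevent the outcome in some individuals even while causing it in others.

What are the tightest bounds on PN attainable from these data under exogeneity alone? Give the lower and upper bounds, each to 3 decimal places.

p₁ = P(outcome | exposed) = 1646/2378 = 0.69218
p₀ = P(outcome | unexposed) = 445/859 = 0.51804
Under exogeneity alone the bounds on PN are max{0,(p₁−p₀)/p₁} ≤ PN ≤ min{1,(1−p₀)/p₁}.
  lower = (p₁ − p₀)/p₁ = 0.17413 / 0.69218 ≈ 0.2516
  upper = min{1, (1 − p₀)/p₁} = 0.48196 / 0.69218 ≈ 0.6963

0.252 ≤ PN ≤ 0.696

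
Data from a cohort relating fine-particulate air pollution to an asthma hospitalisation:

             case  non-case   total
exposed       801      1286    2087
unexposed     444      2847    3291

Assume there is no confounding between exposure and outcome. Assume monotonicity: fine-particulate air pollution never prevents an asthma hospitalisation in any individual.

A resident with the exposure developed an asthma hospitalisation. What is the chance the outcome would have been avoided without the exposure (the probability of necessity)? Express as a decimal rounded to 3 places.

p₁ = P(outcome | exposed) = 801/2087 = 0.3838
p₀ = P(outcome | unexposed) = 444/3291 = 0.13491
Under exogeneity and monotonicity, PN = (p₁ − p₀) / p₁.
PN = (0.3838 − 0.13491) / 0.3838 = 0.24889 / 0.3838 ≈ 0.6485

PN ≈ 0.648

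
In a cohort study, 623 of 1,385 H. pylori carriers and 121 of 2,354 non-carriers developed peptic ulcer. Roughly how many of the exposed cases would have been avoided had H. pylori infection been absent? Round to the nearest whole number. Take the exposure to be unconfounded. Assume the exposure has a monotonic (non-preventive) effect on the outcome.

about 552 cases

p₁ = P(outcome | exposed) = 623/1385 = 0.44982
p₀ = P(outcome | unexposed) = 121/2354 = 0.051402
PN = (p₁ − p₀)/p₁ = (0.44982 − 0.051402) / 0.44982 ≈ 0.88573.
Attributable cases ≈ PN × (exposed cases) = 0.88573 × 623 ≈ 551.81.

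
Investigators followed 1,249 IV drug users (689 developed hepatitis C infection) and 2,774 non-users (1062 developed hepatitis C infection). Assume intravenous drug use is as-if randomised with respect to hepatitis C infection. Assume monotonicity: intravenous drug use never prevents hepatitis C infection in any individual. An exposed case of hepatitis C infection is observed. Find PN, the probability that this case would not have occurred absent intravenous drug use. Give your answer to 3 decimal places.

PN ≈ 0.306

p₁ = P(outcome | exposed) = 689/1249 = 0.55164
p₀ = P(outcome | unexposed) = 1062/2774 = 0.38284
Under exogeneity and monotonicity, PN = (p₁ − p₀) / p₁.
PN = (0.55164 − 0.38284) / 0.55164 = 0.1688 / 0.55164 ≈ 0.3060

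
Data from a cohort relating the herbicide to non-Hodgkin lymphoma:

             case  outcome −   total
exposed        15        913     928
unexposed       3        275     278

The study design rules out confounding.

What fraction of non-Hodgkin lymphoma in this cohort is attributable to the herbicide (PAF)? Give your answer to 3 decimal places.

p₁ = P(outcome | exposed) = 15/928 = 0.016164
p₀ = P(outcome | unexposed) = 3/278 = 0.010791
Exposure prevalence π = 928/1206 = 0.76949; overall risk P(Y=1) = 0.014925.
Under exogeneity, PAF = [P(Y=1) − p₀]/P(Y=1).
PAF = (0.014925 − 0.010791) / 0.014925 ≈ 0.2770

PAF ≈ 0.277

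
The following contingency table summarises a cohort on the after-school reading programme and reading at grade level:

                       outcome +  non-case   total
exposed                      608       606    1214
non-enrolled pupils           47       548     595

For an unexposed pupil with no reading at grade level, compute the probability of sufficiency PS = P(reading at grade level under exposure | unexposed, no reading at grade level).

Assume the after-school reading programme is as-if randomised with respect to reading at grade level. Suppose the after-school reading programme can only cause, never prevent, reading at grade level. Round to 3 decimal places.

PS ≈ 0.458

p₁ = P(outcome | exposed) = 608/1214 = 0.50082
p₀ = P(outcome | unexposed) = 47/595 = 0.078992
Under exogeneity and monotonicity, PS = (p₁ − p₀)/(1 − p₀).
PS = (0.50082 − 0.078992) / 0.92101 ≈ 0.4580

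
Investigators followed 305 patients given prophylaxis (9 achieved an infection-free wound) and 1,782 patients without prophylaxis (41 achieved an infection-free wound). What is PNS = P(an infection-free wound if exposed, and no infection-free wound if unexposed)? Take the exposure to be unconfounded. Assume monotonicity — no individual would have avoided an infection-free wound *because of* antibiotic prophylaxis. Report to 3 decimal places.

PNS ≈ 0.007

p₁ = P(outcome | exposed) = 9/305 = 0.029508
p₀ = P(outcome | unexposed) = 41/1782 = 0.023008
Under exogeneity and monotonicity, PNS = p₁ − p₀.
PNS = 0.029508 − 0.023008 = 0.0065003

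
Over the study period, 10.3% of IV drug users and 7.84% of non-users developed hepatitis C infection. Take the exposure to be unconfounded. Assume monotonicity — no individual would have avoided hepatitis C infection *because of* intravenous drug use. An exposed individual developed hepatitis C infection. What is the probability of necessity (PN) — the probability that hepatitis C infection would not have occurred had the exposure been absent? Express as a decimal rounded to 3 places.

p₁ = 0.103, p₀ = 0.0784.
Under exogeneity and monotonicity, PN = (p₁ − p₀) / p₁.
PN = (0.103 − 0.0784) / 0.103 = 0.0246 / 0.103 ≈ 0.2388

PN ≈ 0.239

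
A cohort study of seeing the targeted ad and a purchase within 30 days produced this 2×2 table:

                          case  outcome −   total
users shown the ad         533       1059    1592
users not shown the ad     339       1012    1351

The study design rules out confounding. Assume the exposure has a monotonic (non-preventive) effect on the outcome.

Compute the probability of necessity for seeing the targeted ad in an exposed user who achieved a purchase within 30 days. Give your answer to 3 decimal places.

PN ≈ 0.251

p₁ = P(outcome | exposed) = 533/1592 = 0.3348
p₀ = P(outcome | unexposed) = 339/1351 = 0.25093
Under exogeneity and monotonicity, PN = (p₁ − p₀) / p₁.
PN = (0.3348 − 0.25093) / 0.3348 = 0.083874 / 0.3348 ≈ 0.2505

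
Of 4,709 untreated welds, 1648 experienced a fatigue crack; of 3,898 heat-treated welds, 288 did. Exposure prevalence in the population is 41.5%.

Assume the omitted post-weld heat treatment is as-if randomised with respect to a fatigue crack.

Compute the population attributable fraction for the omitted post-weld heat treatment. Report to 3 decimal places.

p₁ = P(outcome | exposed) = 1648/4709 = 0.34997
p₀ = P(outcome | unexposed) = 288/3898 = 0.073884
Overall risk P(Y=1) = π·p₁ + (1−π)·p₀ = 0.415×0.34997 + 0.585×0.073884 = 0.18846.
Under exogeneity, PAF = [P(Y=1) − p₀] / P(Y=1).
PAF = (0.18846 − 0.073884) / 0.18846 ≈ 0.6080

PAF ≈ 0.608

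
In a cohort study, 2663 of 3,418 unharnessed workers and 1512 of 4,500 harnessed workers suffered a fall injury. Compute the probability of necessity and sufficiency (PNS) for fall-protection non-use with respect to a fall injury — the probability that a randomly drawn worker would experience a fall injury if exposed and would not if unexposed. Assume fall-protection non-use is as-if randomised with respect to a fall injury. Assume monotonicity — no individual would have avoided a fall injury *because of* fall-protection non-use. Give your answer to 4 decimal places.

PNS ≈ 0.4431

p₁ = P(outcome | exposed) = 2663/3418 = 0.77911
p₀ = P(outcome | unexposed) = 1512/4500 = 0.336
Under exogeneity and monotonicity, PNS = p₁ − p₀.
PNS = 0.77911 − 0.336 = 0.44311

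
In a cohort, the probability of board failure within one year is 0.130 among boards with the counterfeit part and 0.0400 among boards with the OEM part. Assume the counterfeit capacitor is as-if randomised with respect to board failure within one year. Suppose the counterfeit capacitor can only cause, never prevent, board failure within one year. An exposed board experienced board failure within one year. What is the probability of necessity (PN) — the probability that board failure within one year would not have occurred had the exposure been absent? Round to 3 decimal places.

PN ≈ 0.692

Let p₁ = 0.13, p₀ = 0.04.
Under exogeneity and monotonicity, PN = (p₁ − p₀) / p₁.
PN = (0.13 − 0.04) / 0.13 = 0.09 / 0.13 ≈ 0.6923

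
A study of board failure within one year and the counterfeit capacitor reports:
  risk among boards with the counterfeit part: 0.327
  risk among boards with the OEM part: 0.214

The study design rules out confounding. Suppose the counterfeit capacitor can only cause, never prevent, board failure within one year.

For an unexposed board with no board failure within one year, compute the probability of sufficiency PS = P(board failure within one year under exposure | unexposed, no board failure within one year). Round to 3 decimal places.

PS ≈ 0.144

Let p₁ = 0.327, p₀ = 0.214.
Under exogeneity and monotonicity, PS = (p₁ − p₀) / (1 − p₀).
PS = (0.327 − 0.214) / (1 − 0.214) = 0.113 / 0.786 ≈ 0.1438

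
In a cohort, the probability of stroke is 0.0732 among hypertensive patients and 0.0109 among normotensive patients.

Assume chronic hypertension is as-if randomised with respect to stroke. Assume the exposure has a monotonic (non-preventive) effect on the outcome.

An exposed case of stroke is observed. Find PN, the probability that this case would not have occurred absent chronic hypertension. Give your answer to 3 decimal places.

PN ≈ 0.851

Let p₁ = 0.0732, p₀ = 0.0109.
Under exogeneity and monotonicity, PN = (p₁ − p₀) / p₁.
PN = (0.0732 − 0.0109) / 0.0732 = 0.0623 / 0.0732 ≈ 0.8511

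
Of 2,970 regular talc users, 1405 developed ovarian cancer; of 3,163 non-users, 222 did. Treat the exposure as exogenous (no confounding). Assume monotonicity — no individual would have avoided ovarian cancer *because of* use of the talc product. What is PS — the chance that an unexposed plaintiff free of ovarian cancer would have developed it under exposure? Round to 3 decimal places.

PS ≈ 0.433

p₁ = P(outcome | exposed) = 1405/2970 = 0.47306
p₀ = P(outcome | unexposed) = 222/3163 = 0.070187
Under exogeneity and monotonicity, PS = (p₁ − p₀) / (1 − p₀).
PS = (0.47306 − 0.070187) / (1 − 0.070187) = 0.40288 / 0.92981 ≈ 0.4333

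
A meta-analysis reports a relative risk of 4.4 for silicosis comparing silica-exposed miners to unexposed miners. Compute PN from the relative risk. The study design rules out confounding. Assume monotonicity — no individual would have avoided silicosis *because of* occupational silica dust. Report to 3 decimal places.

Under exogeneity and monotonicity, PN = (RR − 1) / RR = 1 − 1/RR.
PN = (4.4 − 1) / 4.4 = 3.4 / 4.4 ≈ 0.7727

PN ≈ 0.773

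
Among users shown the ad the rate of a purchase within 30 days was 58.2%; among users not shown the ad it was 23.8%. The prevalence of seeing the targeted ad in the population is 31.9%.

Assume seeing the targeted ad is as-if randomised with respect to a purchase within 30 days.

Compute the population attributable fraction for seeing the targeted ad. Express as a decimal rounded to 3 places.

PAF ≈ 0.316

p₁ = 0.582, p₀ = 0.238.
Overall risk P(Y=1) = π·p₁ + (1−π)·p₀ = 0.319×0.582 + 0.681×0.238 = 0.34774.
Under exogeneity, PAF = [P(Y=1) − p₀] / P(Y=1).
PAF = (0.34774 − 0.238) / 0.34774 ≈ 0.3156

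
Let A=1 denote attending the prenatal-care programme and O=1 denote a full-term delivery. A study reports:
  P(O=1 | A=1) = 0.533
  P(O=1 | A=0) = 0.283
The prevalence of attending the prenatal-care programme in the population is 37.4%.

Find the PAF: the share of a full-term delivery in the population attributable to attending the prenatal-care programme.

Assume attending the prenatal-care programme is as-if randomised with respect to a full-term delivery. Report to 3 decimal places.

PAF ≈ 0.248

Let p₁ = 0.533, p₀ = 0.283.
Overall risk P(Y=1) = π·p₁ + (1−π)·p₀ = 0.374×0.533 + 0.626×0.283 = 0.3765.
Under exogeneity, PAF = [P(Y=1) − p₀] / P(Y=1).
PAF = (0.3765 − 0.283) / 0.3765 ≈ 0.2483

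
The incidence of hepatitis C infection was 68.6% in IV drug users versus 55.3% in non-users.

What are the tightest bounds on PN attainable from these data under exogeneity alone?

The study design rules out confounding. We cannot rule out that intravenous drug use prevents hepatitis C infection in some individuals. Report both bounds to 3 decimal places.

0.194 ≤ PN ≤ 0.652

p₁ = 0.686, p₀ = 0.553.
Under exogeneity alone the bounds on PN are max{0,(p₁−p₀)/p₁} ≤ PN ≤ min{1,(1−p₀)/p₁}.
  lower = (p₁ − p₀)/p₁ = 0.133 / 0.686 ≈ 0.1939
  upper = min{1, (1 − p₀)/p₁} = 0.447 / 0.686 ≈ 0.6516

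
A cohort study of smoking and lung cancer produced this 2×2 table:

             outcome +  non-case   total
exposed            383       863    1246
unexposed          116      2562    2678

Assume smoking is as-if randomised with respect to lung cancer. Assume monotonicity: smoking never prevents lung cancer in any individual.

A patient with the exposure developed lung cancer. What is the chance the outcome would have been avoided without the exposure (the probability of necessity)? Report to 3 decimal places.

PN ≈ 0.859

p₁ = P(outcome | exposed) = 383/1246 = 0.30738
p₀ = P(outcome | unexposed) = 116/2678 = 0.043316
Under exogeneity and monotonicity, PN = (p₁ − p₀) / p₁.
PN = (0.30738 − 0.043316) / 0.30738 = 0.26407 / 0.30738 ≈ 0.8591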